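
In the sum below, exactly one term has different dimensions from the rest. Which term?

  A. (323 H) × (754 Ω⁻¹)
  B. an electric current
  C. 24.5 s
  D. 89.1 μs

B.

Dimensions:
  A. [kg·m²·s⁻²·A⁻²] · [kg⁻¹·m⁻²·s³·A²] = s
  B. [electric current] = A
  C. s
  D. s
All reduce to s except B., which is A.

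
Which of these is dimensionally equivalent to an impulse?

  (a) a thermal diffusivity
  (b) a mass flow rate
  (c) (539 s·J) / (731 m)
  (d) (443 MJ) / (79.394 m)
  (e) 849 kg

Reference: [impulse] = kg·m·s⁻¹.
Each option:
  (a) [thermal diffusivity] = m²·s⁻¹
  (b) [mass flow rate] = kg·s⁻¹
  (c) [kg·m²·s⁻¹] / [m] = kg·m·s⁻¹  ← same
  (d) [kg·m²·s⁻²] / [m] = kg·m·s⁻²
  (e) kg
Only (c) matches kg·m·s⁻¹.

(c)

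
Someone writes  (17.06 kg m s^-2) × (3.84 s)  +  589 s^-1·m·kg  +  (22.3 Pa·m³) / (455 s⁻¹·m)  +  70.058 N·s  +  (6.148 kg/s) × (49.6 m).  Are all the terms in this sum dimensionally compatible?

Yes

Reduce each to base SI dimensions:
  (17.06 kg m s^-2) × (3.84 s):  [kg·m·s⁻²] · [s] = kg·m·s⁻¹
  589 s^-1·m·kg:  kg·m·s⁻¹
  (22.3 Pa·m³) / (455 s⁻¹·m):  [kg·m²·s⁻²] / [m·s⁻¹] = kg·m·s⁻¹
  70.058 N·s:  N·s = kg·m·s⁻²·s = kg·m·s⁻¹
  (6.148 kg/s) × (49.6 m):  [kg·s⁻¹] · [m] = kg·m·s⁻¹
Every term reduces to kg·m·s⁻¹.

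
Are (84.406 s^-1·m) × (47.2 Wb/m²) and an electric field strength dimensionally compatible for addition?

Yes

Expand each in SI base units:
  (84.406 s^-1·m) × (47.2 Wb/m²):  [m·s⁻¹] · [kg·s⁻²·A⁻¹] = kg·m·s⁻³·A⁻¹
  an electric field strength:  [electric field strength] = kg·m·s⁻³·A⁻¹
Both are kg·m·s⁻³·A⁻¹, so they have the same dimensions and can be added.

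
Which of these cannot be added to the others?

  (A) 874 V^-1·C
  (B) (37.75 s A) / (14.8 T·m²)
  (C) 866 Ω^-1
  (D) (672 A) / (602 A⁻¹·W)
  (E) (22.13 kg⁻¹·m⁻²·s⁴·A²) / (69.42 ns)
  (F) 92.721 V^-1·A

Work out the base dimensions of each:
  (A) C·V⁻¹ = s·A·(J·C⁻¹)⁻¹ = kg⁻¹·m⁻²·s⁴·A²
  (B) [s·A] / [kg·m²·s⁻²·A⁻¹] = kg⁻¹·m⁻²·s³·A²
  (C) Ω⁻¹ = (V·A⁻¹)⁻¹ = kg⁻¹·m⁻²·s³·A²
  (D) [A] / [kg·m²·s⁻³·A⁻¹] = kg⁻¹·m⁻²·s³·A²
  (E) [kg⁻¹·m⁻²·s⁴·A²] / [s] = kg⁻¹·m⁻²·s³·A²
  (F) A·V⁻¹ = A·(J·C⁻¹)⁻¹ = kg⁻¹·m⁻²·s³·A²
All reduce to kg⁻¹·m⁻²·s³·A² except (A), which is kg⁻¹·m⁻²·s⁴·A².

(A)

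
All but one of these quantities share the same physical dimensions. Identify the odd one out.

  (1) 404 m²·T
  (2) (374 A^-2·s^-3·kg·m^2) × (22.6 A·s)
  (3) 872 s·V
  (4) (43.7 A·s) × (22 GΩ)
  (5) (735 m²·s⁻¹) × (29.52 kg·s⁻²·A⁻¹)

(5)

In SI base units:
  (1) T·m² = Wb·m⁻²·m² = kg·m²·s⁻²·A⁻¹
  (2) [kg·m²·s⁻³·A⁻²] · [s·A] = kg·m²·s⁻²·A⁻¹
  (3) V·s = J·C⁻¹·s = kg·m²·s⁻²·A⁻¹
  (4) [s·A] · [kg·m²·s⁻³·A⁻²] = kg·m²·s⁻²·A⁻¹
  (5) [m²·s⁻¹] · [kg·s⁻²·A⁻¹] = kg·m²·s⁻³·A⁻¹
All reduce to kg·m²·s⁻²·A⁻¹ except (5), which is kg·m²·s⁻³·A⁻¹.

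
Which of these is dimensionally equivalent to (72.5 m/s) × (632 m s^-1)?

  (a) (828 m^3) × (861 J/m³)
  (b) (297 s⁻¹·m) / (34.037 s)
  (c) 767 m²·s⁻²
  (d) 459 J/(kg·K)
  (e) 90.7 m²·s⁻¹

Reference: [m·s⁻¹] · [m·s⁻¹] = m²·s⁻².
Each option:
  (a) [m³] · [kg·m⁻¹·s⁻²] = kg·m²·s⁻²
  (b) [m·s⁻¹] / [s] = m·s⁻²
  (c) m²·s⁻²  ← same
  (d) J·kg⁻¹·K⁻¹ = N·m·kg⁻¹·K⁻¹ = m²·s⁻²·K⁻¹
  (e) m²·s⁻¹
Only (c) matches m²·s⁻².

(c)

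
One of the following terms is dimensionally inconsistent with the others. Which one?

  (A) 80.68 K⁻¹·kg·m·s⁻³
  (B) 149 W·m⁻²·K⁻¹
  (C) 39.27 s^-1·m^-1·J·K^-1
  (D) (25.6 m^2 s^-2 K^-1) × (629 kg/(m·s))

(B)

Work out the base dimensions of each:
  (A) kg·m·s⁻³·K⁻¹
  (B) W·m⁻²·K⁻¹ = J·s⁻¹·m⁻²·K⁻¹ = kg·s⁻³·K⁻¹
  (C) J·s⁻¹·m⁻¹·K⁻¹ = N·m·s⁻¹·m⁻¹·K⁻¹ = kg·m·s⁻³·K⁻¹
  (D) [m²·s⁻²·K⁻¹] · [kg·m⁻¹·s⁻¹] = kg·m·s⁻³·K⁻¹
All reduce to kg·m·s⁻³·K⁻¹ except (B), which is kg·s⁻³·K⁻¹.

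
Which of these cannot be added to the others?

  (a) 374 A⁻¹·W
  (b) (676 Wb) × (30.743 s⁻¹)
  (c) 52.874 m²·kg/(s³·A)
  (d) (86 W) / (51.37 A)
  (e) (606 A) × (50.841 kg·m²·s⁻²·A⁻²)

(e)

Reduce each to base SI dimensions:
  (a) W·A⁻¹ = J·s⁻¹·A⁻¹ = kg·m²·s⁻³·A⁻¹
  (b) [kg·m²·s⁻²·A⁻¹] · [s⁻¹] = kg·m²·s⁻³·A⁻¹
  (c) kg·m²·s⁻³·A⁻¹
  (d) [kg·m²·s⁻³] / [A] = kg·m²·s⁻³·A⁻¹
  (e) [A] · [kg·m²·s⁻²·A⁻²] = kg·m²·s⁻²·A⁻¹
All reduce to kg·m²·s⁻³·A⁻¹ except (e), which is kg·m²·s⁻²·A⁻¹.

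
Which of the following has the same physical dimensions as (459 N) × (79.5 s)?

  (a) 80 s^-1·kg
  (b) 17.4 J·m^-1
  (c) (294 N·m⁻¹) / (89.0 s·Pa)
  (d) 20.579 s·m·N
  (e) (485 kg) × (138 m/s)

(e)

Reference: [kg·m·s⁻²] · [s] = kg·m·s⁻¹.
Each option:
  (a) kg·s⁻¹
  (b) J·m⁻¹ = N·m·m⁻¹ = kg·m·s⁻²
  (c) [kg·s⁻²] / [kg·m⁻¹·s⁻¹] = m·s⁻¹
  (d) N·m·s = kg·m·s⁻²·m·s = kg·m²·s⁻¹
  (e) [kg] · [m·s⁻¹] = kg·m·s⁻¹  ← same
Only (e) matches kg·m·s⁻¹.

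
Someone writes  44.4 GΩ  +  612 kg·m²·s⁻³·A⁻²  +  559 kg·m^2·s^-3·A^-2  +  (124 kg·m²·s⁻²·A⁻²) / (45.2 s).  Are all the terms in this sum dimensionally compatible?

Dimensions:
  44.4 GΩ:  Ω = V·A⁻¹ = kg·m²·s⁻³·A⁻²
  612 kg·m²·s⁻³·A⁻²:  kg·m²·s⁻³·A⁻²
  559 kg·m^2·s^-3·A^-2:  kg·m²·s⁻³·A⁻²
  (124 kg·m²·s⁻²·A⁻²) / (45.2 s):  [kg·m²·s⁻²·A⁻²] / [s] = kg·m²·s⁻³·A⁻²
Every term reduces to kg·m²·s⁻³·A⁻².

Yes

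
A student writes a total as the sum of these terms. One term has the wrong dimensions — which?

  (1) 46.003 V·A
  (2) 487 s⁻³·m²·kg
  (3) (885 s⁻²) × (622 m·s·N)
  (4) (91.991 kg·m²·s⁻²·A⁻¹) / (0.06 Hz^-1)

(4)

Dimensions:
  (1) V·A = J·C⁻¹·A = kg·m²·s⁻³
  (2) kg·m²·s⁻³
  (3) [s⁻²] · [kg·m²·s⁻¹] = kg·m²·s⁻³
  (4) [kg·m²·s⁻²·A⁻¹] / [s] = kg·m²·s⁻³·A⁻¹
All reduce to kg·m²·s⁻³ except (4), which is kg·m²·s⁻³·A⁻¹.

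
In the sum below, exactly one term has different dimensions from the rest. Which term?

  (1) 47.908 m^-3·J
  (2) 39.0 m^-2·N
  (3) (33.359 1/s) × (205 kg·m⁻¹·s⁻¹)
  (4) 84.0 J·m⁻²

Reduce each to base SI dimensions:
  (1) J·m⁻³ = N·m·m⁻³ = kg·m⁻¹·s⁻²
  (2) N·m⁻² = kg·m·s⁻²·m⁻² = kg·m⁻¹·s⁻²
  (3) [s⁻¹] · [kg·m⁻¹·s⁻¹] = kg·m⁻¹·s⁻²
  (4) J·m⁻² = N·m·m⁻² = kg·s⁻²
All reduce to kg·m⁻¹·s⁻² except (4), which is kg·s⁻².

(4)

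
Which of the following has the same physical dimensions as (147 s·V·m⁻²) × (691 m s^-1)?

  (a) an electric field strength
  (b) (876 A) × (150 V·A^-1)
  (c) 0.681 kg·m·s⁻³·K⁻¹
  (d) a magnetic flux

Reference: [kg·s⁻²·A⁻¹] · [m·s⁻¹] = kg·m·s⁻³·A⁻¹.
Each option:
  (a) [electric field strength] = kg·m·s⁻³·A⁻¹  ← same
  (b) [A] · [kg·m²·s⁻³·A⁻²] = kg·m²·s⁻³·A⁻¹
  (c) kg·m·s⁻³·K⁻¹
  (d) [magnetic flux] = kg·m²·s⁻²·A⁻¹
Only (a) matches kg·m·s⁻³·A⁻¹.

(a)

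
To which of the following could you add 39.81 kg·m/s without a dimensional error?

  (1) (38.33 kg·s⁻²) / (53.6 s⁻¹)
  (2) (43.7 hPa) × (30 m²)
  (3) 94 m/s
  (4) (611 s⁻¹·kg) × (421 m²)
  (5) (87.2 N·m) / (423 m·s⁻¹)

Reference: kg·m·s⁻¹.
Each option:
  (1) [kg·s⁻²] / [s⁻¹] = kg·s⁻¹
  (2) [kg·m⁻¹·s⁻²] · [m²] = kg·m·s⁻²
  (3) m·s⁻¹
  (4) [kg·s⁻¹] · [m²] = kg·m²·s⁻¹
  (5) [kg·m²·s⁻²] / [m·s⁻¹] = kg·m·s⁻¹  ← same
Only (5) matches kg·m·s⁻¹.

(5)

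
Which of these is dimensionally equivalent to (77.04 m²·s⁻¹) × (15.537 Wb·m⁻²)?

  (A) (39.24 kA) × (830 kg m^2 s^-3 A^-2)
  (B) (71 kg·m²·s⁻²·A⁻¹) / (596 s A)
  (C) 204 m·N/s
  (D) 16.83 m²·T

Reference: [m²·s⁻¹] · [kg·s⁻²·A⁻¹] = kg·m²·s⁻³·A⁻¹.
Each option:
  (A) [A] · [kg·m²·s⁻³·A⁻²] = kg·m²·s⁻³·A⁻¹  ← same
  (B) [kg·m²·s⁻²·A⁻¹] / [s·A] = kg·m²·s⁻³·A⁻²
  (C) N·m·s⁻¹ = kg·m·s⁻²·m·s⁻¹ = kg·m²·s⁻³
  (D) T·m² = Wb·m⁻²·m² = kg·m²·s⁻²·A⁻¹
Only (A) matches kg·m²·s⁻³·A⁻¹.

(A)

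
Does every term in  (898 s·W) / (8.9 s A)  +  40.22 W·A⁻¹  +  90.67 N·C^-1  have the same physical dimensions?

No

Dimensions:
  (898 s·W) / (8.9 s A):  [kg·m²·s⁻²] / [s·A] = kg·m²·s⁻³·A⁻¹
  40.22 W·A⁻¹:  W·A⁻¹ = J·s⁻¹·A⁻¹ = kg·m²·s⁻³·A⁻¹
  90.67 N·C^-1:  N·C⁻¹ = kg·m·s⁻²·(s·A)⁻¹ = kg·m·s⁻³·A⁻¹
The terms do not share a single dimension (kg·m²·s⁻³·A⁻¹ vs kg·m·s⁻³·A⁻¹).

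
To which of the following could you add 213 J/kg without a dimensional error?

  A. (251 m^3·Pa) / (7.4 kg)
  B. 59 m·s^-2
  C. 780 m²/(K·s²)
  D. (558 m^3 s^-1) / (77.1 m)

Reference: J·kg⁻¹ = N·m·kg⁻¹ = m²·s⁻².
Each option:
  A. [kg·m²·s⁻²] / [kg] = m²·s⁻²  ← same
  B. m·s⁻²
  C. m²·s⁻²·K⁻¹
  D. [m³·s⁻¹] / [m] = m²·s⁻¹
Only A. matches m²·s⁻².

A.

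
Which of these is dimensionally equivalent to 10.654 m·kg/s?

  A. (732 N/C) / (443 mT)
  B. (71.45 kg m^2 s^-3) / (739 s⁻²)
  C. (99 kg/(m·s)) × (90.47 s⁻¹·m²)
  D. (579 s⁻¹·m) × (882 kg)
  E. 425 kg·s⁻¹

Reference: kg·m·s⁻¹.
Each option:
  A. [kg·m·s⁻³·A⁻¹] / [kg·s⁻²·A⁻¹] = m·s⁻¹
  B. [kg·m²·s⁻³] / [s⁻²] = kg·m²·s⁻¹
  C. [kg·m⁻¹·s⁻¹] · [m²·s⁻¹] = kg·m·s⁻²
  D. [m·s⁻¹] · [kg] = kg·m·s⁻¹  ← same
  E. kg·s⁻¹
Only D. matches kg·m·s⁻¹.

D.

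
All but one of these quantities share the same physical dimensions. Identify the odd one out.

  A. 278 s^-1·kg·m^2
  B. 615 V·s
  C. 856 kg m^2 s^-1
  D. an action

B.

In SI base units:
  A. kg·m²·s⁻¹
  B. V·s = J·C⁻¹·s = kg·m²·s⁻²·A⁻¹
  C. kg·m²·s⁻¹
  D. [action] = kg·m²·s⁻¹
All reduce to kg·m²·s⁻¹ except B., which is kg·m²·s⁻²·A⁻¹.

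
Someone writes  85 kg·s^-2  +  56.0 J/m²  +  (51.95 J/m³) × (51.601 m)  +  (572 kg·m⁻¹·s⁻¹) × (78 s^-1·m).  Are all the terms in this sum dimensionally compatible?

Reduce each to base SI dimensions:
  85 kg·s^-2:  kg·s⁻²
  56.0 J/m²:  J·m⁻² = N·m·m⁻² = kg·s⁻²
  (51.95 J/m³) × (51.601 m):  [kg·m⁻¹·s⁻²] · [m] = kg·s⁻²
  (572 kg·m⁻¹·s⁻¹) × (78 s^-1·m):  [kg·m⁻¹·s⁻¹] · [m·s⁻¹] = kg·s⁻²
Every term reduces to kg·s⁻².

Yes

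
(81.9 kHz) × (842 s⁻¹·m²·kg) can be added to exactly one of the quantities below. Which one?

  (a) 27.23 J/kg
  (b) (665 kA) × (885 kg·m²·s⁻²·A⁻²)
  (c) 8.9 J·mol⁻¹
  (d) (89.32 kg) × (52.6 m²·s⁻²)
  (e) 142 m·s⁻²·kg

(d)

Reference: [s⁻¹] · [kg·m²·s⁻¹] = kg·m²·s⁻².
Each option:
  (a) J·kg⁻¹ = N·m·kg⁻¹ = m²·s⁻²
  (b) [A] · [kg·m²·s⁻²·A⁻²] = kg·m²·s⁻²·A⁻¹
  (c) J·mol⁻¹ = N·m·mol⁻¹ = kg·m²·s⁻²·mol⁻¹
  (d) [kg] · [m²·s⁻²] = kg·m²·s⁻²  ← same
  (e) kg·m·s⁻²
Only (d) matches kg·m²·s⁻².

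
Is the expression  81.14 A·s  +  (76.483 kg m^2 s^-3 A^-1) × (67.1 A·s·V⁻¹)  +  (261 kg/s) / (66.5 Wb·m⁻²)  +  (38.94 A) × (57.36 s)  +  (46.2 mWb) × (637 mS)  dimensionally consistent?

Yes

Work out the base dimensions of each:
  81.14 A·s:  A·s = s·A
  (76.483 kg m^2 s^-3 A^-1) × (67.1 A·s·V⁻¹):  [kg·m²·s⁻³·A⁻¹] · [kg⁻¹·m⁻²·s⁴·A²] = s·A
  (261 kg/s) / (66.5 Wb·m⁻²):  [kg·s⁻¹] / [kg·s⁻²·A⁻¹] = s·A
  (38.94 A) × (57.36 s):  [A] · [s] = s·A
  (46.2 mWb) × (637 mS):  [kg·m²·s⁻²·A⁻¹] · [kg⁻¹·m⁻²·s³·A²] = s·A
Every term reduces to s·A.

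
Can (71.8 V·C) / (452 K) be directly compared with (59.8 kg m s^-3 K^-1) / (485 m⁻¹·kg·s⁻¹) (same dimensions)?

Work out the base dimensions of each:
  (71.8 V·C) / (452 K):  [kg·m²·s⁻²] / [K] = kg·m²·s⁻²·K⁻¹
  (59.8 kg m s^-3 K^-1) / (485 m⁻¹·kg·s⁻¹):  [kg·m·s⁻³·K⁻¹] / [kg·m⁻¹·s⁻¹] = m²·s⁻²·K⁻¹
kg·m²·s⁻²·K⁻¹ ≠ m²·s⁻²·K⁻¹, so they cannot be added.

No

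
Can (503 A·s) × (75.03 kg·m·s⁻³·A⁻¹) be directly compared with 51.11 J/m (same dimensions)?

Yes

In SI base units:
  (503 A·s) × (75.03 kg·m·s⁻³·A⁻¹):  [s·A] · [kg·m·s⁻³·A⁻¹] = kg·m·s⁻²
  51.11 J/m:  J·m⁻¹ = N·m·m⁻¹ = kg·m·s⁻²
Both are kg·m·s⁻², so they have the same dimensions and can be added.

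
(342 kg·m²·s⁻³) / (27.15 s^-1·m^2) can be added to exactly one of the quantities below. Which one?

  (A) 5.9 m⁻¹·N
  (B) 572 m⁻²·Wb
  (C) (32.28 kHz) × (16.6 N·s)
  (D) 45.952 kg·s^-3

Reference: [kg·m²·s⁻³] / [m²·s⁻¹] = kg·s⁻².
Each option:
  (A) N·m⁻¹ = kg·m·s⁻²·m⁻¹ = kg·s⁻²  ← same
  (B) Wb·m⁻² = V·s·m⁻² = kg·s⁻²·A⁻¹
  (C) [s⁻¹] · [kg·m·s⁻¹] = kg·m·s⁻²
  (D) kg·s⁻³
Only (A) matches kg·s⁻².

(A)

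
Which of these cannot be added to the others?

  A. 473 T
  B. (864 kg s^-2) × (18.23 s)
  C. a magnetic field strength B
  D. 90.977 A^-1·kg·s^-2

B.

Dimensions:
  A. T = Wb·m⁻² = kg·s⁻²·A⁻¹
  B. [kg·s⁻²] · [s] = kg·s⁻¹
  C. [magnetic field strength B] = kg·s⁻²·A⁻¹
  D. kg·s⁻²·A⁻¹
All reduce to kg·s⁻²·A⁻¹ except B., which is kg·s⁻¹.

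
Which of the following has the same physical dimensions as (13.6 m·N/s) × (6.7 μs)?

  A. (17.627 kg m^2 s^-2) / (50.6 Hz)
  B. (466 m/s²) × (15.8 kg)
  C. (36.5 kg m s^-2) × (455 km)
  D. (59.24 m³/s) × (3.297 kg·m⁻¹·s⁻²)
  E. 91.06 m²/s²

Reference: [kg·m²·s⁻³] · [s] = kg·m²·s⁻².
Each option:
  A. [kg·m²·s⁻²] / [s⁻¹] = kg·m²·s⁻¹
  B. [m·s⁻²] · [kg] = kg·m·s⁻²
  C. [kg·m·s⁻²] · [m] = kg·m²·s⁻²  ← same
  D. [m³·s⁻¹] · [kg·m⁻¹·s⁻²] = kg·m²·s⁻³
  E. m²·s⁻²
Only C. matches kg·m²·s⁻².

C.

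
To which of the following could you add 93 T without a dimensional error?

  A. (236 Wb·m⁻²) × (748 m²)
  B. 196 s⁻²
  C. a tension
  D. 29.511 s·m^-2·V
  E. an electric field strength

Reference: T = Wb·m⁻² = kg·s⁻²·A⁻¹.
Each option:
  A. [kg·s⁻²·A⁻¹] · [m²] = kg·m²·s⁻²·A⁻¹
  B. s⁻²
  C. [tension] = kg·m·s⁻²
  D. V·s·m⁻² = J·C⁻¹·s·m⁻² = kg·s⁻²·A⁻¹  ← same
  E. [electric field strength] = kg·m·s⁻³·A⁻¹
Only D. matches kg·s⁻²·A⁻¹.

D.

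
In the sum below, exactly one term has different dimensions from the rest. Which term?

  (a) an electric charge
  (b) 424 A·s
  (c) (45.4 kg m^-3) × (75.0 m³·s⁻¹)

(c)

Dimensions:
  (a) [electric charge] = s·A
  (b) A·s = s·A
  (c) [kg·m⁻³] · [m³·s⁻¹] = kg·s⁻¹
All reduce to s·A except (c), which is kg·s⁻¹.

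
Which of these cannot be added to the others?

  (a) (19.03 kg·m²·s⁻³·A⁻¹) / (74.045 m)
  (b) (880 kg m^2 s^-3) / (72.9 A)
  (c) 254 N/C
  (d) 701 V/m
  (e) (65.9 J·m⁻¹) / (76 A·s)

Expand each in SI base units:
  (a) [kg·m²·s⁻³·A⁻¹] / [m] = kg·m·s⁻³·A⁻¹
  (b) [kg·m²·s⁻³] / [A] = kg·m²·s⁻³·A⁻¹
  (c) N·C⁻¹ = kg·m·s⁻²·(s·A)⁻¹ = kg·m·s⁻³·A⁻¹
  (d) V·m⁻¹ = J·C⁻¹·m⁻¹ = kg·m·s⁻³·A⁻¹
  (e) [kg·m·s⁻²] / [s·A] = kg·m·s⁻³·A⁻¹
All reduce to kg·m·s⁻³·A⁻¹ except (b), which is kg·m²·s⁻³·A⁻¹.

(b)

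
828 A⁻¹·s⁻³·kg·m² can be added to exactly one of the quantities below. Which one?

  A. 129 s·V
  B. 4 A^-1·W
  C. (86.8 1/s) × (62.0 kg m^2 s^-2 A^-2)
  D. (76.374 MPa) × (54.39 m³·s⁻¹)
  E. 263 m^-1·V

B.

Reference: kg·m²·s⁻³·A⁻¹.
Each option:
  A. V·s = J·C⁻¹·s = kg·m²·s⁻²·A⁻¹
  B. W·A⁻¹ = J·s⁻¹·A⁻¹ = kg·m²·s⁻³·A⁻¹  ← same
  C. [s⁻¹] · [kg·m²·s⁻²·A⁻²] = kg·m²·s⁻³·A⁻²
  D. [kg·m⁻¹·s⁻²] · [m³·s⁻¹] = kg·m²·s⁻³
  E. V·m⁻¹ = J·C⁻¹·m⁻¹ = kg·m·s⁻³·A⁻¹
Only B. matches kg·m²·s⁻³·A⁻¹.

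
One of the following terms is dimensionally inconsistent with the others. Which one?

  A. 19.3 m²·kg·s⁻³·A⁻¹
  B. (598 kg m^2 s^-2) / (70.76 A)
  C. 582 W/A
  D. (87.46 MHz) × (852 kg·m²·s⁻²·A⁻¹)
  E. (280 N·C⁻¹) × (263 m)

Work out the base dimensions of each:
  A. kg·m²·s⁻³·A⁻¹
  B. [kg·m²·s⁻²] / [A] = kg·m²·s⁻²·A⁻¹
  C. W·A⁻¹ = J·s⁻¹·A⁻¹ = kg·m²·s⁻³·A⁻¹
  D. [s⁻¹] · [kg·m²·s⁻²·A⁻¹] = kg·m²·s⁻³·A⁻¹
  E. [kg·m·s⁻³·A⁻¹] · [m] = kg·m²·s⁻³·A⁻¹
All reduce to kg·m²·s⁻³·A⁻¹ except B., which is kg·m²·s⁻²·A⁻¹.

B.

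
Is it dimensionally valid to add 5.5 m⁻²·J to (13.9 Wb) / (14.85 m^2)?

No

Reduce each to base SI dimensions:
  5.5 m⁻²·J:  J·m⁻² = N·m·m⁻² = kg·s⁻²
  (13.9 Wb) / (14.85 m^2):  [kg·m²·s⁻²·A⁻¹] / [m²] = kg·s⁻²·A⁻¹
kg·s⁻² ≠ kg·s⁻²·A⁻¹, so they cannot be added.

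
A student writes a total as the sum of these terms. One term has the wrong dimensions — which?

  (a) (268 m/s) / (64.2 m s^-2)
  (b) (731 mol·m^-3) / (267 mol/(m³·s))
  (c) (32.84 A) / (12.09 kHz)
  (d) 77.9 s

(c)

Expand each in SI base units:
  (a) [m·s⁻¹] / [m·s⁻²] = s
  (b) [m⁻³·mol] / [m⁻³·s⁻¹·mol] = s
  (c) [A] / [s⁻¹] = s·A
  (d) s
All reduce to s except (c), which is s·A.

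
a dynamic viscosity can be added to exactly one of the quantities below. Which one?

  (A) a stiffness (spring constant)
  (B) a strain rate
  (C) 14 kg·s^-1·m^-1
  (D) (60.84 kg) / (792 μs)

(C)

Reference: [dynamic viscosity] = kg·m⁻¹·s⁻¹.
Each option:
  (A) [stiffness (spring constant)] = kg·s⁻²
  (B) [strain rate] = s⁻¹
  (C) kg·m⁻¹·s⁻¹  ← same
  (D) [kg] / [s] = kg·s⁻¹
Only (C) matches kg·m⁻¹·s⁻¹.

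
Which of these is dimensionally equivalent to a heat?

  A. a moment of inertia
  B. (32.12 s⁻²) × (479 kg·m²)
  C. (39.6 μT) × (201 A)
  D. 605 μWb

Reference: [heat] = kg·m²·s⁻².
Each option:
  A. [moment of inertia] = kg·m²
  B. [s⁻²] · [kg·m²] = kg·m²·s⁻²  ← same
  C. [kg·s⁻²·A⁻¹] · [A] = kg·s⁻²
  D. Wb = V·s = kg·m²·s⁻²·A⁻¹
Only B. matches kg·m²·s⁻².

B.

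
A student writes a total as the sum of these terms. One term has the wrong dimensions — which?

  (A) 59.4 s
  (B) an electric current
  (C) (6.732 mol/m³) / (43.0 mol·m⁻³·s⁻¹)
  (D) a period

(B)

Expand each in SI base units:
  (A) s
  (B) [electric current] = A
  (C) [m⁻³·mol] / [m⁻³·s⁻¹·mol] = s
  (D) [period] = s
All reduce to s except (B), which is A.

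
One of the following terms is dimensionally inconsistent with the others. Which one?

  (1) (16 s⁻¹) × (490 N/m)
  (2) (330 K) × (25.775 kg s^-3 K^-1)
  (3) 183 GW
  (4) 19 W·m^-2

In SI base units:
  (1) [s⁻¹] · [kg·s⁻²] = kg·s⁻³
  (2) [K] · [kg·s⁻³·K⁻¹] = kg·s⁻³
  (3) W = J·s⁻¹ = kg·m²·s⁻³
  (4) W·m⁻² = J·s⁻¹·m⁻² = kg·s⁻³
All reduce to kg·s⁻³ except (3), which is kg·m²·s⁻³.

(3)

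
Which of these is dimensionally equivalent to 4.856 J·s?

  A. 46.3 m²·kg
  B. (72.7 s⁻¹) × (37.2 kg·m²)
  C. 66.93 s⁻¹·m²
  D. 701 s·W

Reference: J·s = N·m·s = kg·m²·s⁻¹.
Each option:
  A. kg·m²
  B. [s⁻¹] · [kg·m²] = kg·m²·s⁻¹  ← same
  C. m²·s⁻¹
  D. W·s = J·s⁻¹·s = kg·m²·s⁻²
Only B. matches kg·m²·s⁻¹.

B.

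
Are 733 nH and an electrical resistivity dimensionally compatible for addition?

No

In SI base units:
  733 nH:  H = V·s·A⁻¹ = kg·m²·s⁻²·A⁻²
  an electrical resistivity:  [electrical resistivity] = kg·m³·s⁻³·A⁻²
kg·m²·s⁻²·A⁻² ≠ kg·m³·s⁻³·A⁻², so they cannot be added.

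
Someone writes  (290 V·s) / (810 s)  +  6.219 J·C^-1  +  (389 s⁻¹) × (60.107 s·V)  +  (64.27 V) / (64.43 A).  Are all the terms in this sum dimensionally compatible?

No

Work out the base dimensions of each:
  (290 V·s) / (810 s):  [kg·m²·s⁻²·A⁻¹] / [s] = kg·m²·s⁻³·A⁻¹
  6.219 J·C^-1:  J·C⁻¹ = N·m·(s·A)⁻¹ = kg·m²·s⁻³·A⁻¹
  (389 s⁻¹) × (60.107 s·V):  [s⁻¹] · [kg·m²·s⁻²·A⁻¹] = kg·m²·s⁻³·A⁻¹
  (64.27 V) / (64.43 A):  [kg·m²·s⁻³·A⁻¹] / [A] = kg·m²·s⁻³·A⁻²
The terms do not share a single dimension (kg·m²·s⁻³·A⁻² vs kg·m²·s⁻³·A⁻¹).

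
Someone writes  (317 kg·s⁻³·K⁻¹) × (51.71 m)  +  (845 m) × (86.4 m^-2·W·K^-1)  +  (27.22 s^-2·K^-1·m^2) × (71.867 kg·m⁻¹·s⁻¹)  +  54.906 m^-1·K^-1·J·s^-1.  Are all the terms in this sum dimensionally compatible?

Yes

In SI base units:
  (317 kg·s⁻³·K⁻¹) × (51.71 m):  [kg·s⁻³·K⁻¹] · [m] = kg·m·s⁻³·K⁻¹
  (845 m) × (86.4 m^-2·W·K^-1):  [m] · [kg·s⁻³·K⁻¹] = kg·m·s⁻³·K⁻¹
  (27.22 s^-2·K^-1·m^2) × (71.867 kg·m⁻¹·s⁻¹):  [m²·s⁻²·K⁻¹] · [kg·m⁻¹·s⁻¹] = kg·m·s⁻³·K⁻¹
  54.906 m^-1·K^-1·J·s^-1:  J·s⁻¹·m⁻¹·K⁻¹ = N·m·s⁻¹·m⁻¹·K⁻¹ = kg·m·s⁻³·K⁻¹
Every term reduces to kg·m·s⁻³·K⁻¹.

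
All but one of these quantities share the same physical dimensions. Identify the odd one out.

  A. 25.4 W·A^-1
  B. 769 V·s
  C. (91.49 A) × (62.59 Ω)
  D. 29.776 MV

Expand each in SI base units:
  A. W·A⁻¹ = J·s⁻¹·A⁻¹ = kg·m²·s⁻³·A⁻¹
  B. V·s = J·C⁻¹·s = kg·m²·s⁻²·A⁻¹
  C. [A] · [kg·m²·s⁻³·A⁻²] = kg·m²·s⁻³·A⁻¹
  D. V = J·C⁻¹ = kg·m²·s⁻³·A⁻¹
All reduce to kg·m²·s⁻³·A⁻¹ except B., which is kg·m²·s⁻²·A⁻¹.

B.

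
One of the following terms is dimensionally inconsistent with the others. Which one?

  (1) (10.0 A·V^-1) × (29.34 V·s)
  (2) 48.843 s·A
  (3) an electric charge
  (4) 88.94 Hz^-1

(4)

Dimensions:
  (1) [kg⁻¹·m⁻²·s³·A²] · [kg·m²·s⁻²·A⁻¹] = s·A
  (2) A·s = s·A
  (3) [electric charge] = s·A
  (4) Hz⁻¹ = (s⁻¹)⁻¹ = s
All reduce to s·A except (4), which is s.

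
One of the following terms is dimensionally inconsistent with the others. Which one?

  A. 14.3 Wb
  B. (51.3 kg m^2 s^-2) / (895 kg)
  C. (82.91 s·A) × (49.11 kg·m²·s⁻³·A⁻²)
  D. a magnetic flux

B.

Dimensions:
  A. Wb = V·s = kg·m²·s⁻²·A⁻¹
  B. [kg·m²·s⁻²] / [kg] = m²·s⁻²
  C. [s·A] · [kg·m²·s⁻³·A⁻²] = kg·m²·s⁻²·A⁻¹
  D. [magnetic flux] = kg·m²·s⁻²·A⁻¹
All reduce to kg·m²·s⁻²·A⁻¹ except B., which is m²·s⁻².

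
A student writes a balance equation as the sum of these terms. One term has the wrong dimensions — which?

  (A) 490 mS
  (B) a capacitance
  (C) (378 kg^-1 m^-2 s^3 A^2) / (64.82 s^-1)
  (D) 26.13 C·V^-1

Work out the base dimensions of each:
  (A) S = Ω⁻¹ = kg⁻¹·m⁻²·s³·A²
  (B) [capacitance] = kg⁻¹·m⁻²·s⁴·A²
  (C) [kg⁻¹·m⁻²·s³·A²] / [s⁻¹] = kg⁻¹·m⁻²·s⁴·A²
  (D) C·V⁻¹ = s·A·(J·C⁻¹)⁻¹ = kg⁻¹·m⁻²·s⁴·A²
All reduce to kg⁻¹·m⁻²·s⁴·A² except (A), which is kg⁻¹·m⁻²·s³·A².

(A)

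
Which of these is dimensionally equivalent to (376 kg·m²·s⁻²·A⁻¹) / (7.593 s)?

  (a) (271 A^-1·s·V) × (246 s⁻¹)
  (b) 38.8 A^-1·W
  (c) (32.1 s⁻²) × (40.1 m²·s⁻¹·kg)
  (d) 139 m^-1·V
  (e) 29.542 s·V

(b)

Reference: [kg·m²·s⁻²·A⁻¹] / [s] = kg·m²·s⁻³·A⁻¹.
Each option:
  (a) [kg·m²·s⁻²·A⁻²] · [s⁻¹] = kg·m²·s⁻³·A⁻²
  (b) W·A⁻¹ = J·s⁻¹·A⁻¹ = kg·m²·s⁻³·A⁻¹  ← same
  (c) [s⁻²] · [kg·m²·s⁻¹] = kg·m²·s⁻³
  (d) V·m⁻¹ = J·C⁻¹·m⁻¹ = kg·m·s⁻³·A⁻¹
  (e) V·s = J·C⁻¹·s = kg·m²·s⁻²·A⁻¹
Only (b) matches kg·m²·s⁻³·A⁻¹.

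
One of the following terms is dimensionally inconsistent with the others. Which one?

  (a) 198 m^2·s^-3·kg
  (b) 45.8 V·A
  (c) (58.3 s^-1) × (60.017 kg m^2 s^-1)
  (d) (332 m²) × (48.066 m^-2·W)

In SI base units:
  (a) kg·m²·s⁻³
  (b) V·A = J·C⁻¹·A = kg·m²·s⁻³
  (c) [s⁻¹] · [kg·m²·s⁻¹] = kg·m²·s⁻²
  (d) [m²] · [kg·s⁻³] = kg·m²·s⁻³
All reduce to kg·m²·s⁻³ except (c), which is kg·m²·s⁻².

(c)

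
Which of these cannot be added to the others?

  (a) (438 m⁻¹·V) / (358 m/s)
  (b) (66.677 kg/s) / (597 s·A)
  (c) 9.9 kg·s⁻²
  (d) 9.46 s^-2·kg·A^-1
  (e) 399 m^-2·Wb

Dimensions:
  (a) [kg·m·s⁻³·A⁻¹] / [m·s⁻¹] = kg·s⁻²·A⁻¹
  (b) [kg·s⁻¹] / [s·A] = kg·s⁻²·A⁻¹
  (c) kg·s⁻²
  (d) kg·s⁻²·A⁻¹
  (e) Wb·m⁻² = V·s·m⁻² = kg·s⁻²·A⁻¹
All reduce to kg·s⁻²·A⁻¹ except (c), which is kg·s⁻².

(c)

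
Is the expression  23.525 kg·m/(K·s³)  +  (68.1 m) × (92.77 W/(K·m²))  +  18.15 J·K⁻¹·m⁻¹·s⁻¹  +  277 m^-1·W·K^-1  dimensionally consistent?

Yes

Reduce each to base SI dimensions:
  23.525 kg·m/(K·s³):  kg·m·s⁻³·K⁻¹
  (68.1 m) × (92.77 W/(K·m²)):  [m] · [kg·s⁻³·K⁻¹] = kg·m·s⁻³·K⁻¹
  18.15 J·K⁻¹·m⁻¹·s⁻¹:  J·s⁻¹·m⁻¹·K⁻¹ = N·m·s⁻¹·m⁻¹·K⁻¹ = kg·m·s⁻³·K⁻¹
  277 m^-1·W·K^-1:  W·m⁻¹·K⁻¹ = J·s⁻¹·m⁻¹·K⁻¹ = kg·m·s⁻³·K⁻¹
Every term reduces to kg·m·s⁻³·K⁻¹.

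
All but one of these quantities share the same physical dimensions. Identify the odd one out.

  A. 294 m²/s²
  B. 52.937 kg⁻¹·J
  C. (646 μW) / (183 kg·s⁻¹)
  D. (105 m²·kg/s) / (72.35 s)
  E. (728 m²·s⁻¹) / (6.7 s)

D.

Work out the base dimensions of each:
  A. m²·s⁻²
  B. J·kg⁻¹ = N·m·kg⁻¹ = m²·s⁻²
  C. [kg·m²·s⁻³] / [kg·s⁻¹] = m²·s⁻²
  D. [kg·m²·s⁻¹] / [s] = kg·m²·s⁻²
  E. [m²·s⁻¹] / [s] = m²·s⁻²
All reduce to m²·s⁻² except D., which is kg·m²·s⁻².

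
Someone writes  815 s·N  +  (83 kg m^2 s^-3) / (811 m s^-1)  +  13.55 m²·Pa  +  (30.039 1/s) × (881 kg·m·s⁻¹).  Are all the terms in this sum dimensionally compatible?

Dimensions:
  815 s·N:  N·s = kg·m·s⁻²·s = kg·m·s⁻¹
  (83 kg m^2 s^-3) / (811 m s^-1):  [kg·m²·s⁻³] / [m·s⁻¹] = kg·m·s⁻²
  13.55 m²·Pa:  Pa·m² = N·m⁻²·m² = kg·m·s⁻²
  (30.039 1/s) × (881 kg·m·s⁻¹):  [s⁻¹] · [kg·m·s⁻¹] = kg·m·s⁻²
The terms do not share a single dimension (kg·m·s⁻² vs kg·m·s⁻¹).

No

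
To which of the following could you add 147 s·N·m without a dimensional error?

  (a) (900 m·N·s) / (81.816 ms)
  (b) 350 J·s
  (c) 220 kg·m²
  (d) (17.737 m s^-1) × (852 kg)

Reference: N·m·s = kg·m·s⁻²·m·s = kg·m²·s⁻¹.
Each option:
  (a) [kg·m²·s⁻¹] / [s] = kg·m²·s⁻²
  (b) J·s = N·m·s = kg·m²·s⁻¹  ← same
  (c) kg·m²
  (d) [m·s⁻¹] · [kg] = kg·m·s⁻¹
Only (b) matches kg·m²·s⁻¹.

(b)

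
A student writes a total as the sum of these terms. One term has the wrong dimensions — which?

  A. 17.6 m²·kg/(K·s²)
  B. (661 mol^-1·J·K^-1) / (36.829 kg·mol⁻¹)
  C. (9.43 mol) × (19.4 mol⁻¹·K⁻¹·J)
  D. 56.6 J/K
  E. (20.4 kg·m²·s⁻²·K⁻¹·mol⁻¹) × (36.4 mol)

B.

Dimensions:
  A. kg·m²·s⁻²·K⁻¹
  B. [kg·m²·s⁻²·K⁻¹·mol⁻¹] / [kg·mol⁻¹] = m²·s⁻²·K⁻¹
  C. [mol] · [kg·m²·s⁻²·K⁻¹·mol⁻¹] = kg·m²·s⁻²·K⁻¹
  D. J·K⁻¹ = N·m·K⁻¹ = kg·m²·s⁻²·K⁻¹
  E. [kg·m²·s⁻²·K⁻¹·mol⁻¹] · [mol] = kg·m²·s⁻²·K⁻¹
All reduce to kg·m²·s⁻²·K⁻¹ except B., which is m²·s⁻²·K⁻¹.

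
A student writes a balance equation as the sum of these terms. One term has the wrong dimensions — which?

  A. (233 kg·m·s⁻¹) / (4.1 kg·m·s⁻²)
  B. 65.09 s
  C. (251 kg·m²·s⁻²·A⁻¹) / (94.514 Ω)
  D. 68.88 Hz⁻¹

C.

In SI base units:
  A. [kg·m·s⁻¹] / [kg·m·s⁻²] = s
  B. s
  C. [kg·m²·s⁻²·A⁻¹] / [kg·m²·s⁻³·A⁻²] = s·A
  D. Hz⁻¹ = (s⁻¹)⁻¹ = s
All reduce to s except C., which is s·A.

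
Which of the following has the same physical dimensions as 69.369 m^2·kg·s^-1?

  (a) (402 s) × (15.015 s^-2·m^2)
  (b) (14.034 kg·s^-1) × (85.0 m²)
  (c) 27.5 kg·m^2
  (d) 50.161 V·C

Reference: kg·m²·s⁻¹.
Each option:
  (a) [s] · [m²·s⁻²] = m²·s⁻¹
  (b) [kg·s⁻¹] · [m²] = kg·m²·s⁻¹  ← same
  (c) kg·m²
  (d) C·V = s·A·J·C⁻¹ = kg·m²·s⁻²
Only (b) matches kg·m²·s⁻¹.

(b)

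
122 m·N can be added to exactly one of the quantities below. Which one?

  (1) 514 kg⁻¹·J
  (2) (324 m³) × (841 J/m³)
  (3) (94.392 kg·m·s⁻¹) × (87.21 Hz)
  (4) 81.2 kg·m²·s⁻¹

Reference: N·m = kg·m·s⁻²·m = kg·m²·s⁻².
Each option:
  (1) J·kg⁻¹ = N·m·kg⁻¹ = m²·s⁻²
  (2) [m³] · [kg·m⁻¹·s⁻²] = kg·m²·s⁻²  ← same
  (3) [kg·m·s⁻¹] · [s⁻¹] = kg·m·s⁻²
  (4) kg·m²·s⁻¹
Only (2) matches kg·m²·s⁻².

(2)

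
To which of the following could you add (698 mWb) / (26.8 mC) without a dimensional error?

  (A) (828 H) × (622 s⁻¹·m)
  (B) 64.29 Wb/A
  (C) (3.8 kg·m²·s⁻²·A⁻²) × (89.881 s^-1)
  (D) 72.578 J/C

(C)

Reference: [kg·m²·s⁻²·A⁻¹] / [s·A] = kg·m²·s⁻³·A⁻².
Each option:
  (A) [kg·m²·s⁻²·A⁻²] · [m·s⁻¹] = kg·m³·s⁻³·A⁻²
  (B) Wb·A⁻¹ = V·s·A⁻¹ = kg·m²·s⁻²·A⁻²
  (C) [kg·m²·s⁻²·A⁻²] · [s⁻¹] = kg·m²·s⁻³·A⁻²  ← same
  (D) J·C⁻¹ = N·m·(s·A)⁻¹ = kg·m²·s⁻³·A⁻¹
Only (C) matches kg·m²·s⁻³·A⁻².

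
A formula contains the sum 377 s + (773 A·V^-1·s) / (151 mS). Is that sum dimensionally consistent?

Reduce each to base SI dimensions:
  377 s:  s
  (773 A·V^-1·s) / (151 mS):  [kg⁻¹·m⁻²·s⁴·A²] / [kg⁻¹·m⁻²·s³·A²] = s
Both are s, so they have the same dimensions and can be added.

Yes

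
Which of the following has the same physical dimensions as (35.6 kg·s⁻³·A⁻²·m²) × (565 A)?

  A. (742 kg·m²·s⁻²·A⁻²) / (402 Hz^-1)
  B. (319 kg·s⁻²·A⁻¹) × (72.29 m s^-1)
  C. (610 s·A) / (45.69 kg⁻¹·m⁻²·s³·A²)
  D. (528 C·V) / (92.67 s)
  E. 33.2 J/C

E.

Reference: [kg·m²·s⁻³·A⁻²] · [A] = kg·m²·s⁻³·A⁻¹.
Each option:
  A. [kg·m²·s⁻²·A⁻²] / [s] = kg·m²·s⁻³·A⁻²
  B. [kg·s⁻²·A⁻¹] · [m·s⁻¹] = kg·m·s⁻³·A⁻¹
  C. [s·A] / [kg⁻¹·m⁻²·s³·A²] = kg·m²·s⁻²·A⁻¹
  D. [kg·m²·s⁻²] / [s] = kg·m²·s⁻³
  E. J·C⁻¹ = N·m·(s·A)⁻¹ = kg·m²·s⁻³·A⁻¹  ← same
Only E. matches kg·m²·s⁻³·A⁻¹.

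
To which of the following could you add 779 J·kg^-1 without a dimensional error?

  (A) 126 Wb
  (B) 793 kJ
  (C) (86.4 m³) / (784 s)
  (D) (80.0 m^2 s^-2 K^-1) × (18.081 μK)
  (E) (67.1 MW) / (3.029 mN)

(D)

Reference: J·kg⁻¹ = N·m·kg⁻¹ = m²·s⁻².
Each option:
  (A) Wb = V·s = kg·m²·s⁻²·A⁻¹
  (B) J = N·m = kg·m²·s⁻²
  (C) [m³] / [s] = m³·s⁻¹
  (D) [m²·s⁻²·K⁻¹] · [K] = m²·s⁻²  ← same
  (E) [kg·m²·s⁻³] / [kg·m·s⁻²] = m·s⁻¹
Only (D) matches m²·s⁻².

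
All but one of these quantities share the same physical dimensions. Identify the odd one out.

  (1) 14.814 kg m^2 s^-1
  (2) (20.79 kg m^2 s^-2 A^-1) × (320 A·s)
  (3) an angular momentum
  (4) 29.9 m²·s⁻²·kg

(4)

Reduce each to base SI dimensions:
  (1) kg·m²·s⁻¹
  (2) [kg·m²·s⁻²·A⁻¹] · [s·A] = kg·m²·s⁻¹
  (3) [angular momentum] = kg·m²·s⁻¹
  (4) kg·m²·s⁻²
All reduce to kg·m²·s⁻¹ except (4), which is kg·m²·s⁻².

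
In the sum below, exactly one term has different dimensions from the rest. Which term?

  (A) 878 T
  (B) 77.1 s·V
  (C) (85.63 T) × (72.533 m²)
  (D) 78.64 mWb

(A)

In SI base units:
  (A) T = Wb·m⁻² = kg·s⁻²·A⁻¹
  (B) V·s = J·C⁻¹·s = kg·m²·s⁻²·A⁻¹
  (C) [kg·s⁻²·A⁻¹] · [m²] = kg·m²·s⁻²·A⁻¹
  (D) Wb = V·s = kg·m²·s⁻²·A⁻¹
All reduce to kg·m²·s⁻²·A⁻¹ except (A), which is kg·s⁻²·A⁻¹.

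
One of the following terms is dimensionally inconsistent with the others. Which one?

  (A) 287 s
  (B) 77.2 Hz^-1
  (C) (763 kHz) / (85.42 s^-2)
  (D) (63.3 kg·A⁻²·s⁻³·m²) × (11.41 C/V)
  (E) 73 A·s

Reduce each to base SI dimensions:
  (A) s
  (B) Hz⁻¹ = (s⁻¹)⁻¹ = s
  (C) [s⁻¹] / [s⁻²] = s
  (D) [kg·m²·s⁻³·A⁻²] · [kg⁻¹·m⁻²·s⁴·A²] = s
  (E) A·s = s·A
All reduce to s except (E), which is s·A.

(E)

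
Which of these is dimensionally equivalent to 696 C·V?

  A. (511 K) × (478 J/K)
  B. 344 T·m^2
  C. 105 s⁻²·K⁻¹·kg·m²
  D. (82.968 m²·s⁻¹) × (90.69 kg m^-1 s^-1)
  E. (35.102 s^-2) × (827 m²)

Reference: C·V = s·A·J·C⁻¹ = kg·m²·s⁻².
Each option:
  A. [K] · [kg·m²·s⁻²·K⁻¹] = kg·m²·s⁻²  ← same
  B. T·m² = Wb·m⁻²·m² = kg·m²·s⁻²·A⁻¹
  C. kg·m²·s⁻²·K⁻¹
  D. [m²·s⁻¹] · [kg·m⁻¹·s⁻¹] = kg·m·s⁻²
  E. [s⁻²] · [m²] = m²·s⁻²
Only A. matches kg·m²·s⁻².

A.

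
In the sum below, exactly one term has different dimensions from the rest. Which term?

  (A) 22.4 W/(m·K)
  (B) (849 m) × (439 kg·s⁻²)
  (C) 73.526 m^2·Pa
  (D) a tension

(A)

In SI base units:
  (A) W·m⁻¹·K⁻¹ = J·s⁻¹·m⁻¹·K⁻¹ = kg·m·s⁻³·K⁻¹
  (B) [m] · [kg·s⁻²] = kg·m·s⁻²
  (C) Pa·m² = N·m⁻²·m² = kg·m·s⁻²
  (D) [tension] = kg·m·s⁻²
All reduce to kg·m·s⁻² except (A), which is kg·m·s⁻³·K⁻¹.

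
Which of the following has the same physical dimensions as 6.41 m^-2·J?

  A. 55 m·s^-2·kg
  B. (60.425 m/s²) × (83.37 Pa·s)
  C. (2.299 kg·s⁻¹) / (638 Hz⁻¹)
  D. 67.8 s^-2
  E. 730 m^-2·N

C.

Reference: J·m⁻² = N·m·m⁻² = kg·s⁻².
Each option:
  A. kg·m·s⁻²
  B. [m·s⁻²] · [kg·m⁻¹·s⁻¹] = kg·s⁻³
  C. [kg·s⁻¹] / [s] = kg·s⁻²  ← same
  D. s⁻²
  E. N·m⁻² = kg·m·s⁻²·m⁻² = kg·m⁻¹·s⁻²
Only C. matches kg·s⁻².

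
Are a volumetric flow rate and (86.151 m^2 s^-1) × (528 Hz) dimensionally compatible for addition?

No

Reduce each to base SI dimensions:
  a volumetric flow rate:  [volumetric flow rate] = m³·s⁻¹
  (86.151 m^2 s^-1) × (528 Hz):  [m²·s⁻¹] · [s⁻¹] = m²·s⁻²
m³·s⁻¹ ≠ m²·s⁻², so they cannot be added.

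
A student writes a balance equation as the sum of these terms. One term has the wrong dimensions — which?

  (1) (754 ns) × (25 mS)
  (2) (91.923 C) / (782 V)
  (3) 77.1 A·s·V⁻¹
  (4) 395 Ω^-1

Expand each in SI base units:
  (1) [s] · [kg⁻¹·m⁻²·s³·A²] = kg⁻¹·m⁻²·s⁴·A²
  (2) [s·A] / [kg·m²·s⁻³·A⁻¹] = kg⁻¹·m⁻²·s⁴·A²
  (3) A·s·V⁻¹ = A·s·(J·C⁻¹)⁻¹ = kg⁻¹·m⁻²·s⁴·A²
  (4) Ω⁻¹ = (V·A⁻¹)⁻¹ = kg⁻¹·m⁻²·s³·A²
All reduce to kg⁻¹·m⁻²·s⁴·A² except (4), which is kg⁻¹·m⁻²·s³·A².

(4)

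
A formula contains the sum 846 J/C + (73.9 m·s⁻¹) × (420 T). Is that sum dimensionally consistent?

Work out the base dimensions of each:
  846 J/C:  J·C⁻¹ = N·m·(s·A)⁻¹ = kg·m²·s⁻³·A⁻¹
  (73.9 m·s⁻¹) × (420 T):  [m·s⁻¹] · [kg·s⁻²·A⁻¹] = kg·m·s⁻³·A⁻¹
kg·m²·s⁻³·A⁻¹ ≠ kg·m·s⁻³·A⁻¹, so they cannot be added.

No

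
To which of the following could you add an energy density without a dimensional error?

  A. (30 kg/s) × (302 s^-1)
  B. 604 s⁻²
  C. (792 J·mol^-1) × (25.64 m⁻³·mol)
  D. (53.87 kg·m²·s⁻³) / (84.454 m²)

C.

Reference: [energy density] = kg·m⁻¹·s⁻².
Each option:
  A. [kg·s⁻¹] · [s⁻¹] = kg·s⁻²
  B. s⁻²
  C. [kg·m²·s⁻²·mol⁻¹] · [m⁻³·mol] = kg·m⁻¹·s⁻²  ← same
  D. [kg·m²·s⁻³] / [m²] = kg·s⁻³
Only C. matches kg·m⁻¹·s⁻².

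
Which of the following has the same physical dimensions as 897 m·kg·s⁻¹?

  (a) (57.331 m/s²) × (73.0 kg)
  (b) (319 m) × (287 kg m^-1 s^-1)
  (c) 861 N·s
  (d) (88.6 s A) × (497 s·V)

(c)

Reference: kg·m·s⁻¹.
Each option:
  (a) [m·s⁻²] · [kg] = kg·m·s⁻²
  (b) [m] · [kg·m⁻¹·s⁻¹] = kg·s⁻¹
  (c) N·s = kg·m·s⁻²·s = kg·m·s⁻¹  ← same
  (d) [s·A] · [kg·m²·s⁻²·A⁻¹] = kg·m²·s⁻¹
Only (c) matches kg·m·s⁻¹.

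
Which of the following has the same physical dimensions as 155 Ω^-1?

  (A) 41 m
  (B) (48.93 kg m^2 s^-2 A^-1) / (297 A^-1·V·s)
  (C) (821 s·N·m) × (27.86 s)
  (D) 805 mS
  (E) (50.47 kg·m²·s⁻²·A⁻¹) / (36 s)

Reference: Ω⁻¹ = (V·A⁻¹)⁻¹ = kg⁻¹·m⁻²·s³·A².
Each option:
  (A) m
  (B) [kg·m²·s⁻²·A⁻¹] / [kg·m²·s⁻²·A⁻²] = A
  (C) [kg·m²·s⁻¹] · [s] = kg·m²
  (D) S = Ω⁻¹ = kg⁻¹·m⁻²·s³·A²  ← same
  (E) [kg·m²·s⁻²·A⁻¹] / [s] = kg·m²·s⁻³·A⁻¹
Only (D) matches kg⁻¹·m⁻²·s³·A².

(D)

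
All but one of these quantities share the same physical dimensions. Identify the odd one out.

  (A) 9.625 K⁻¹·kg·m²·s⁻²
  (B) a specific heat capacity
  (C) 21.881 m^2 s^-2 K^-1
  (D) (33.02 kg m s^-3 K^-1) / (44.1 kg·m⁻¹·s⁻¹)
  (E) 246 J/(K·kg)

In SI base units:
  (A) kg·m²·s⁻²·K⁻¹
  (B) [specific heat capacity] = m²·s⁻²·K⁻¹
  (C) m²·s⁻²·K⁻¹
  (D) [kg·m·s⁻³·K⁻¹] / [kg·m⁻¹·s⁻¹] = m²·s⁻²·K⁻¹
  (E) J·kg⁻¹·K⁻¹ = N·m·kg⁻¹·K⁻¹ = m²·s⁻²·K⁻¹
All reduce to m²·s⁻²·K⁻¹ except (A), which is kg·m²·s⁻²·K⁻¹.

(A)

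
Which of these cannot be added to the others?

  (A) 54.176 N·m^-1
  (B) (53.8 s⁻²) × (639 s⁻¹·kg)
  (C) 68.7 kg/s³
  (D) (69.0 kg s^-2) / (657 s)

Work out the base dimensions of each:
  (A) N·m⁻¹ = kg·m·s⁻²·m⁻¹ = kg·s⁻²
  (B) [s⁻²] · [kg·s⁻¹] = kg·s⁻³
  (C) kg·s⁻³
  (D) [kg·s⁻²] / [s] = kg·s⁻³
All reduce to kg·s⁻³ except (A), which is kg·s⁻².

(A)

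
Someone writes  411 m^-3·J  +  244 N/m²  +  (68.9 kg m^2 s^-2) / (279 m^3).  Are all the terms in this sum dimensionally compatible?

Yes

Expand each in SI base units:
  411 m^-3·J:  J·m⁻³ = N·m·m⁻³ = kg·m⁻¹·s⁻²
  244 N/m²:  N·m⁻² = kg·m·s⁻²·m⁻² = kg·m⁻¹·s⁻²
  (68.9 kg m^2 s^-2) / (279 m^3):  [kg·m²·s⁻²] / [m³] = kg·m⁻¹·s⁻²
Every term reduces to kg·m⁻¹·s⁻².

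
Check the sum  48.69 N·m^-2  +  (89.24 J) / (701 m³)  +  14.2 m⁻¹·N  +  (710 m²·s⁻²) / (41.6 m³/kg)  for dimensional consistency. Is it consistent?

No

In SI base units:
  48.69 N·m^-2:  N·m⁻² = kg·m·s⁻²·m⁻² = kg·m⁻¹·s⁻²
  (89.24 J) / (701 m³):  [kg·m²·s⁻²] / [m³] = kg·m⁻¹·s⁻²
  14.2 m⁻¹·N:  N·m⁻¹ = kg·m·s⁻²·m⁻¹ = kg·s⁻²
  (710 m²·s⁻²) / (41.6 m³/kg):  [m²·s⁻²] / [kg⁻¹·m³] = kg·m⁻¹·s⁻²
The terms do not share a single dimension (kg·m⁻¹·s⁻² vs kg·s⁻²).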